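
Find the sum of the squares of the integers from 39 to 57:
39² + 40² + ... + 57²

Use ∑_{k=1}^{n} k² = n(n+1)(2n+1)/6, then subtract the first 38 terms.
∑_{k=1}^{57} k² = 57×58×115/6 = 63365
∑_{k=1}^{38} k² = 38×39×77/6 = 19019
∑_{k=39}^{57} k² = 63365 - 19019 = 44346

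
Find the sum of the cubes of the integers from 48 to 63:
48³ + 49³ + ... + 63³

Use ∑_{k=1}^{n} k³ = [n(n+1)/2]², then subtract the first 47 terms.
∑_{k=1}^{63} k³ = [63×64/2]² = 2016² = 4064256
∑_{k=1}^{47} k³ = [47×48/2]² = 1128² = 1272384
∑_{k=48}^{63} k³ = 4064256 - 1272384 = 2791872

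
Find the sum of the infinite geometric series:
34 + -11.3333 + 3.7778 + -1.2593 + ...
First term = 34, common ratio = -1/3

For |r| < 1, S = a / (1 - r)
S = 34 / (1 - (-1/3))
S = 34 / (4/3)
S = 51/2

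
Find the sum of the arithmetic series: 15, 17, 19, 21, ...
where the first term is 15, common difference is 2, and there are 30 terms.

Sₙ = n/2 × (first + last)
Last term = a + (n-1)d = 15 + (30-1)×2 = 73
S_30 = 30/2 × (15 + 73)
S_30 = 30/2 × 88 = 1320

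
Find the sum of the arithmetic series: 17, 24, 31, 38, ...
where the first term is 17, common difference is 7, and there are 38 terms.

Sₙ = n/2 × (first + last)
Last term = a + (n-1)d = 17 + (38-1)×7 = 276
S_38 = 38/2 × (17 + 276)
S_38 = 38/2 × 293 = 5567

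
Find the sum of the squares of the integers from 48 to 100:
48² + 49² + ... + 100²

Use ∑_{k=1}^{n} k² = n(n+1)(2n+1)/6, then subtract the first 47 terms.
∑_{k=1}^{100} k² = 100×101×201/6 = 338350
∑_{k=1}^{47} k² = 47×48×95/6 = 35720
∑_{k=48}^{100} k² = 338350 - 35720 = 302630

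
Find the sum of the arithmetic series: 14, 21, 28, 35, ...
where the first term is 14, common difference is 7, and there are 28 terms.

Sₙ = n/2 × (first + last)
Last term = a + (n-1)d = 14 + (28-1)×7 = 203
S_28 = 28/2 × (14 + 203)
S_28 = 28/2 × 217 = 3038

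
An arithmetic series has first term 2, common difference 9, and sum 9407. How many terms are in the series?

Using S = n/2 × [2a + (n-1)d]
9407 = n/2 × [2(2) + (n-1)(9)]
9407 = n/2 × [4 + 9n - 9]
18814 = n × [-5 + 9n]
9n² + (-5)n - 18814 = 0
Discriminant: Δ = (-5)² - 4(9)(-18814) = 25 + 677304 = 677329
√Δ = 823
n = [-(-5) + √Δ] / (2·9) = (5 + 823) / 18 = 828 / 18 = 46
(The negative root is discarded since n must be a positive integer.)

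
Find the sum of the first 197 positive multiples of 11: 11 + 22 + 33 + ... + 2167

Factor out 11: = 11(1 + 2 + ... + 197) = 11 × n(n+1)/2
= 11 × 197×198/2
= 11 × 19503
= 214533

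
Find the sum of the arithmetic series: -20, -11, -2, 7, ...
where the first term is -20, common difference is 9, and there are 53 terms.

Sₙ = n/2 × (first + last)
Last term = a + (n-1)d = -20 + (53-1)×9 = 448
S_53 = 53/2 × (-20 + 448)
S_53 = 53/2 × 428 = 11342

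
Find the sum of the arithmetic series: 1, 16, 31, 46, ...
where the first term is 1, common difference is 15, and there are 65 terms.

Sₙ = n/2 × (first + last)
Last term = a + (n-1)d = 1 + (65-1)×15 = 961
S_65 = 65/2 × (1 + 961)
S_65 = 65/2 × 962 = 31265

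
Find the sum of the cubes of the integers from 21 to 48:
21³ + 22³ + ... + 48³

Use ∑_{k=1}^{n} k³ = [n(n+1)/2]², then subtract the first 20 terms.
∑_{k=1}^{48} k³ = [48×49/2]² = 1176² = 1382976
∑_{k=1}^{20} k³ = [20×21/2]² = 210² = 44100
∑_{k=21}^{48} k³ = 1382976 - 44100 = 1338876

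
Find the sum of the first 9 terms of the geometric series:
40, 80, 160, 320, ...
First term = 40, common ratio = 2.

Sₙ = a(1 - rⁿ) / (1 - r)
S_9 = 40(1 - 2^9) / (1 - 2)
S_9 = 40(1 - 512) / (-1)
S_9 = 20440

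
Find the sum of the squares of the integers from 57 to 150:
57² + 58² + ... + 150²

Use ∑_{k=1}^{n} k² = n(n+1)(2n+1)/6, then subtract the first 56 terms.
∑_{k=1}^{150} k² = 150×151×301/6 = 1136275
∑_{k=1}^{56} k² = 56×57×113/6 = 60116
∑_{k=57}^{150} k² = 1136275 - 60116 = 1076159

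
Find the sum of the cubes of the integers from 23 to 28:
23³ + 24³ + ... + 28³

Use ∑_{k=1}^{n} k³ = [n(n+1)/2]², then subtract the first 22 terms.
∑_{k=1}^{28} k³ = [28×29/2]² = 406² = 164836
∑_{k=1}^{22} k³ = [22×23/2]² = 253² = 64009
∑_{k=23}^{28} k³ = 164836 - 64009 = 100827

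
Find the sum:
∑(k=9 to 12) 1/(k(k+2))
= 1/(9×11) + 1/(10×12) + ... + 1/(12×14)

Partial fractions: 1/(k(k+2)) = (1/2)[1/k - 1/(k+2)]
Telescoping leaves the first two and last two terms:
= (1/2)[1/9 + 1/10 - 1/13 - 1/14]
= 257/8190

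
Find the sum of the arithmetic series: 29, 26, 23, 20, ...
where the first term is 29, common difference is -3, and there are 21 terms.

Sₙ = n/2 × (first + last)
Last term = a + (n-1)d = 29 + (21-1)×(-3) = -31
S_21 = 21/2 × (29 + (-31))
S_21 = 21/2 × (-2) = -21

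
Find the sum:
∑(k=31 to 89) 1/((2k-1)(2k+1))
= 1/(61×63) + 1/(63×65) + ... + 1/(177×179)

Partial fractions: 1/((2k-1)(2k+1)) = (1/2)[1/(2k-1) - 1/(2k+1)]
The series telescopes:
= (1/2)[1/61 - 1/179]
= 59/10919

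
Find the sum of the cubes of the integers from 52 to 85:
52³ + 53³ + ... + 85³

Use ∑_{k=1}^{n} k³ = [n(n+1)/2]², then subtract the first 51 terms.
∑_{k=1}^{85} k³ = [85×86/2]² = 3655² = 13359025
∑_{k=1}^{51} k³ = [51×52/2]² = 1326² = 1758276
∑_{k=52}^{85} k³ = 13359025 - 1758276 = 11600749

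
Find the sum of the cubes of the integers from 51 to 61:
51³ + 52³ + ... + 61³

Use ∑_{k=1}^{n} k³ = [n(n+1)/2]², then subtract the first 50 terms.
∑_{k=1}^{61} k³ = [61×62/2]² = 1891² = 3575881
∑_{k=1}^{50} k³ = [50×51/2]² = 1275² = 1625625
∑_{k=51}^{61} k³ = 3575881 - 1625625 = 1950256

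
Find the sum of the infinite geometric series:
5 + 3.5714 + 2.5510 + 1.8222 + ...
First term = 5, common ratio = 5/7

For |r| < 1, S = a / (1 - r)
S = 5 / (1 - (5/7))
S = 5 / (2/7)
S = 35/2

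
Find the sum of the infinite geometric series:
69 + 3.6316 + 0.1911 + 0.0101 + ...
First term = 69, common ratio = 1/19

For |r| < 1, S = a / (1 - r)
S = 69 / (1 - (1/19))
S = 69 / (18/19)
S = 437/6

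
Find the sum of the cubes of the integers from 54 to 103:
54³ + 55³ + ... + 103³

Use ∑_{k=1}^{n} k³ = [n(n+1)/2]², then subtract the first 53 terms.
∑_{k=1}^{103} k³ = [103×104/2]² = 5356² = 28686736
∑_{k=1}^{53} k³ = [53×54/2]² = 1431² = 2047761
∑_{k=54}^{103} k³ = 28686736 - 2047761 = 26638975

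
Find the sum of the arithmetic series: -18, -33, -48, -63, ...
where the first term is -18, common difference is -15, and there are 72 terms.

Sₙ = n/2 × (first + last)
Last term = a + (n-1)d = -18 + (72-1)×(-15) = -1083
S_72 = 72/2 × (-18 + (-1083))
S_72 = 72/2 × (-1101) = -39636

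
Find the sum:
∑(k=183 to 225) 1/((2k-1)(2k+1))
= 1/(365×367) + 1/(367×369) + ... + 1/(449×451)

Partial fractions: 1/((2k-1)(2k+1)) = (1/2)[1/(2k-1) - 1/(2k+1)]
The series telescopes:
= (1/2)[1/365 - 1/451]
= 43/164615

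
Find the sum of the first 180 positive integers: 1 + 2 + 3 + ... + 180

Formula: ∑k = n(n+1)/2
= 180×181/2
= 32580/2
= 16290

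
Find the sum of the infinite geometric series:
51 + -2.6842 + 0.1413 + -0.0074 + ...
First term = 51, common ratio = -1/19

For |r| < 1, S = a / (1 - r)
S = 51 / (1 - (-1/19))
S = 51 / (20/19)
S = 969/20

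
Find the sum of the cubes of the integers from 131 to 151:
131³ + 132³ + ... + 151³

Use ∑_{k=1}^{n} k³ = [n(n+1)/2]², then subtract the first 130 terms.
∑_{k=1}^{151} k³ = [151×152/2]² = 11476² = 131698576
∑_{k=1}^{130} k³ = [130×131/2]² = 8515² = 72505225
∑_{k=131}^{151} k³ = 131698576 - 72505225 = 59193351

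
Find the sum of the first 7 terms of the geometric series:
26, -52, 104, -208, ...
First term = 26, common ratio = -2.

Sₙ = a(1 - rⁿ) / (1 - r)
S_7 = 26(1 - (-2)^7) / (1 - (-2))
S_7 = 26(1 - (-128)) / (3)
S_7 = 1118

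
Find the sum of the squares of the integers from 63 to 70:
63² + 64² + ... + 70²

Use ∑_{k=1}^{n} k² = n(n+1)(2n+1)/6, then subtract the first 62 terms.
∑_{k=1}^{70} k² = 70×71×141/6 = 116795
∑_{k=1}^{62} k² = 62×63×125/6 = 81375
∑_{k=63}^{70} k² = 116795 - 81375 = 35420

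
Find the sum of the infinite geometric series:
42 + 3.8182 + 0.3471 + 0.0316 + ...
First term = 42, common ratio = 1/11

For |r| < 1, S = a / (1 - r)
S = 42 / (1 - (1/11))
S = 42 / (10/11)
S = 231/5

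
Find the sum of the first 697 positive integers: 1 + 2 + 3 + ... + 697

Formula: ∑k = n(n+1)/2
= 697×698/2
= 486506/2
= 243253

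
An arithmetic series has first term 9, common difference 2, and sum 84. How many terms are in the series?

Using S = n/2 × [2a + (n-1)d]
84 = n/2 × [2(9) + (n-1)(2)]
84 = n/2 × [18 + 2n - 2]
168 = n × [16 + 2n]
2n² + (16)n - 168 = 0
Discriminant: Δ = (16)² - 4(2)(-168) = 256 + 1344 = 1600
√Δ = 40
n = [-(16) + √Δ] / (2·2) = (-16 + 40) / 4 = 24 / 4 = 6
(The negative root is discarded since n must be a positive integer.)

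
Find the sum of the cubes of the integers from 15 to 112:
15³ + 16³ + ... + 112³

Use ∑_{k=1}^{n} k³ = [n(n+1)/2]², then subtract the first 14 terms.
∑_{k=1}^{112} k³ = [112×113/2]² = 6328² = 40043584
∑_{k=1}^{14} k³ = [14×15/2]² = 105² = 11025
∑_{k=15}^{112} k³ = 40043584 - 11025 = 40032559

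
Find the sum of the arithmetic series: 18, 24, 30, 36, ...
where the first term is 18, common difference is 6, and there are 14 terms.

Sₙ = n/2 × (first + last)
Last term = a + (n-1)d = 18 + (14-1)×6 = 96
S_14 = 14/2 × (18 + 96)
S_14 = 14/2 × 114 = 798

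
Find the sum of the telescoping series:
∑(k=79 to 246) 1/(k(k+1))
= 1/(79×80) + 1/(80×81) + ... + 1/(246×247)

Partial fractions: 1/(k(k+1)) = 1/k - 1/(k+1)
The series telescopes:
= (1/79 - 1/80) + (1/80 - 1/81) + ... + (1/246 - 1/247)
= 1/79 - 1/247
= 168/19513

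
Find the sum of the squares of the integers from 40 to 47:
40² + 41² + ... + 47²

Use ∑_{k=1}^{n} k² = n(n+1)(2n+1)/6, then subtract the first 39 terms.
∑_{k=1}^{47} k² = 47×48×95/6 = 35720
∑_{k=1}^{39} k² = 39×40×79/6 = 20540
∑_{k=40}^{47} k² = 35720 - 20540 = 15180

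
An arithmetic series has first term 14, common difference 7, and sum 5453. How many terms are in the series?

Using S = n/2 × [2a + (n-1)d]
5453 = n/2 × [2(14) + (n-1)(7)]
5453 = n/2 × [28 + 7n - 7]
10906 = n × [21 + 7n]
7n² + (21)n - 10906 = 0
Discriminant: Δ = (21)² - 4(7)(-10906) = 441 + 305368 = 305809
√Δ = 553
n = [-(21) + √Δ] / (2·7) = (-21 + 553) / 14 = 532 / 14 = 38
(The negative root is discarded since n must be a positive integer.)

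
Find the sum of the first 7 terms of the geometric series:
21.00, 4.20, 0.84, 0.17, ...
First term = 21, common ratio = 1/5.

Sₙ = a(1 - rⁿ) / (1 - r)
S_7 = 21(1 - (1/5)^7) / (1 - (1/5))
S_7 = 21(1 - (1/78125)) / (4/5)
S_7 = 410151/15625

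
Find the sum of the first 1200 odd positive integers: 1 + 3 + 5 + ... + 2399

Sum of first n odd numbers = n²
= 1200²
= 1440000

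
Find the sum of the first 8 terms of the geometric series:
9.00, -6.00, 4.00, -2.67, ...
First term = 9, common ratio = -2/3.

Sₙ = a(1 - rⁿ) / (1 - r)
S_8 = 9(1 - (-2/3)^8) / (1 - (-2/3))
S_8 = 9(1 - (256/6561)) / (5/3)
S_8 = 1261/243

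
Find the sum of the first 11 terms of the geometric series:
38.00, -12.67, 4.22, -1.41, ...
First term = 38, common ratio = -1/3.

Sₙ = a(1 - rⁿ) / (1 - r)
S_11 = 38(1 - (-1/3)^11) / (1 - (-1/3))
S_11 = 38(1 - (-1/177147)) / (4/3)
S_11 = 1682906/59049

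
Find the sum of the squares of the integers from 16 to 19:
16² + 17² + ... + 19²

Use ∑_{k=1}^{n} k² = n(n+1)(2n+1)/6, then subtract the first 15 terms.
∑_{k=1}^{19} k² = 19×20×39/6 = 2470
∑_{k=1}^{15} k² = 15×16×31/6 = 1240
∑_{k=16}^{19} k² = 2470 - 1240 = 1230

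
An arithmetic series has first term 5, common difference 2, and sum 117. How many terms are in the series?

Using S = n/2 × [2a + (n-1)d]
117 = n/2 × [2(5) + (n-1)(2)]
117 = n/2 × [10 + 2n - 2]
234 = n × [8 + 2n]
2n² + (8)n - 234 = 0
Discriminant: Δ = (8)² - 4(2)(-234) = 64 + 1872 = 1936
√Δ = 44
n = [-(8) + √Δ] / (2·2) = (-8 + 44) / 4 = 36 / 4 = 9
(The negative root is discarded since n must be a positive integer.)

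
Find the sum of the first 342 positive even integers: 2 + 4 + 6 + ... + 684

Sum of first n even numbers = n(n+1)
= 342×343
= 117306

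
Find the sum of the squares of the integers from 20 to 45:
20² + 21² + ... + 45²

Use ∑_{k=1}^{n} k² = n(n+1)(2n+1)/6, then subtract the first 19 terms.
∑_{k=1}^{45} k² = 45×46×91/6 = 31395
∑_{k=1}^{19} k² = 19×20×39/6 = 2470
∑_{k=20}^{45} k² = 31395 - 2470 = 28925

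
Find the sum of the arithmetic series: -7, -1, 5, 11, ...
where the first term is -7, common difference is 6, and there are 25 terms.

Sₙ = n/2 × (first + last)
Last term = a + (n-1)d = -7 + (25-1)×6 = 137
S_25 = 25/2 × (-7 + 137)
S_25 = 25/2 × 130 = 1625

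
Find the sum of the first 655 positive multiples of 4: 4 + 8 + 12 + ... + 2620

Factor out 4: = 4(1 + 2 + ... + 655) = 4 × n(n+1)/2
= 4 × 655×656/2
= 4 × 214840
= 859360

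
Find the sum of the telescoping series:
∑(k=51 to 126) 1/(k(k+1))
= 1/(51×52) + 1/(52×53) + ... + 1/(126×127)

Partial fractions: 1/(k(k+1)) = 1/k - 1/(k+1)
The series telescopes:
= (1/51 - 1/52) + (1/52 - 1/53) + ... + (1/126 - 1/127)
= 1/51 - 1/127
= 76/6477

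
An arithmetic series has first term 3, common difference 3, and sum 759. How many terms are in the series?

Using S = n/2 × [2a + (n-1)d]
759 = n/2 × [2(3) + (n-1)(3)]
759 = n/2 × [6 + 3n - 3]
1518 = n × [3 + 3n]
3n² + (3)n - 1518 = 0
Discriminant: Δ = (3)² - 4(3)(-1518) = 9 + 18216 = 18225
√Δ = 135
n = [-(3) + √Δ] / (2·3) = (-3 + 135) / 6 = 132 / 6 = 22
(The negative root is discarded since n must be a positive integer.)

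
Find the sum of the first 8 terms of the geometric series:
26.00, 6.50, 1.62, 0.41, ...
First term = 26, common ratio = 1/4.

Sₙ = a(1 - rⁿ) / (1 - r)
S_8 = 26(1 - (1/4)^8) / (1 - (1/4))
S_8 = 26(1 - (1/65536)) / (3/4)
S_8 = 283985/8192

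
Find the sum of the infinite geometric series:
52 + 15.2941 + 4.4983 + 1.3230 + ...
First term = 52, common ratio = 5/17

For |r| < 1, S = a / (1 - r)
S = 52 / (1 - (5/17))
S = 52 / (12/17)
S = 221/3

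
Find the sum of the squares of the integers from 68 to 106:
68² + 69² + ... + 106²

Use ∑_{k=1}^{n} k² = n(n+1)(2n+1)/6, then subtract the first 67 terms.
∑_{k=1}^{106} k² = 106×107×213/6 = 402641
∑_{k=1}^{67} k² = 67×68×135/6 = 102510
∑_{k=68}^{106} k² = 402641 - 102510 = 300131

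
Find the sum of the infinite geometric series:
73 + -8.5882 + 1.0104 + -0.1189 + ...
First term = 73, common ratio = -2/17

For |r| < 1, S = a / (1 - r)
S = 73 / (1 - (-2/17))
S = 73 / (19/17)
S = 1241/19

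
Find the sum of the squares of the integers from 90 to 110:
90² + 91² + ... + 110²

Use ∑_{k=1}^{n} k² = n(n+1)(2n+1)/6, then subtract the first 89 terms.
∑_{k=1}^{110} k² = 110×111×221/6 = 449735
∑_{k=1}^{89} k² = 89×90×179/6 = 238965
∑_{k=90}^{110} k² = 449735 - 238965 = 210770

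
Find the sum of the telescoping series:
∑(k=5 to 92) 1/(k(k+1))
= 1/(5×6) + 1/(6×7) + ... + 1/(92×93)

Partial fractions: 1/(k(k+1)) = 1/k - 1/(k+1)
The series telescopes:
= (1/5 - 1/6) + (1/6 - 1/7) + ... + (1/92 - 1/93)
= 1/5 - 1/93
= 88/465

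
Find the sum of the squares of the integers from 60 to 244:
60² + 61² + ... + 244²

Use ∑_{k=1}^{n} k² = n(n+1)(2n+1)/6, then subtract the first 59 terms.
∑_{k=1}^{244} k² = 244×245×489/6 = 4872070
∑_{k=1}^{59} k² = 59×60×119/6 = 70210
∑_{k=60}^{244} k² = 4872070 - 70210 = 4801860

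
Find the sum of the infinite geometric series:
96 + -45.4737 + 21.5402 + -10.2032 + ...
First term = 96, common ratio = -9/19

For |r| < 1, S = a / (1 - r)
S = 96 / (1 - (-9/19))
S = 96 / (28/19)
S = 456/7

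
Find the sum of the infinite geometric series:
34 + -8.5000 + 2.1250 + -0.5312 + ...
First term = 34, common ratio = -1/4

For |r| < 1, S = a / (1 - r)
S = 34 / (1 - (-1/4))
S = 34 / (5/4)
S = 136/5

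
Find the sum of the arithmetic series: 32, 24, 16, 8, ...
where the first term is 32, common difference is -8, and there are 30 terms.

Sₙ = n/2 × (first + last)
Last term = a + (n-1)d = 32 + (30-1)×(-8) = -200
S_30 = 30/2 × (32 + (-200))
S_30 = 30/2 × (-168) = -2520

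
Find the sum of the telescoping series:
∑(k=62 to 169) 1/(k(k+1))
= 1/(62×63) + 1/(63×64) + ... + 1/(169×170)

Partial fractions: 1/(k(k+1)) = 1/k - 1/(k+1)
The series telescopes:
= (1/62 - 1/63) + (1/63 - 1/64) + ... + (1/169 - 1/170)
= 1/62 - 1/170
= 27/2635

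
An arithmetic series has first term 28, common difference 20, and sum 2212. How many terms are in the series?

Using S = n/2 × [2a + (n-1)d]
2212 = n/2 × [2(28) + (n-1)(20)]
2212 = n/2 × [56 + 20n - 20]
4424 = n × [36 + 20n]
20n² + (36)n - 4424 = 0
Discriminant: Δ = (36)² - 4(20)(-4424) = 1296 + 353920 = 355216
√Δ = 596
n = [-(36) + √Δ] / (2·20) = (-36 + 596) / 40 = 560 / 40 = 14
(The negative root is discarded since n must be a positive integer.)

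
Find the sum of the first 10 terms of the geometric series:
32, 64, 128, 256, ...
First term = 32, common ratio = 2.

Sₙ = a(1 - rⁿ) / (1 - r)
S_10 = 32(1 - 2^10) / (1 - 2)
S_10 = 32(1 - 1024) / (-1)
S_10 = 32736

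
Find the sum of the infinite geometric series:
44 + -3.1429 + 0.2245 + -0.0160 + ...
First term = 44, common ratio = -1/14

For |r| < 1, S = a / (1 - r)
S = 44 / (1 - (-1/14))
S = 44 / (15/14)
S = 616/15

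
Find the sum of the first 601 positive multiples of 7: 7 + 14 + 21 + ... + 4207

Factor out 7: = 7(1 + 2 + ... + 601) = 7 × n(n+1)/2
= 7 × 601×602/2
= 7 × 180901
= 1266307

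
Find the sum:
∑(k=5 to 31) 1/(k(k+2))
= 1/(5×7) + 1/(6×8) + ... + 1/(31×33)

Partial fractions: 1/(k(k+2)) = (1/2)[1/k - 1/(k+2)]
Telescoping leaves the first two and last two terms:
= (1/2)[1/5 + 1/6 - 1/32 - 1/33]
= 537/3520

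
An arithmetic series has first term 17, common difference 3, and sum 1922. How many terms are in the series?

Using S = n/2 × [2a + (n-1)d]
1922 = n/2 × [2(17) + (n-1)(3)]
1922 = n/2 × [34 + 3n - 3]
3844 = n × [31 + 3n]
3n² + (31)n - 3844 = 0
Discriminant: Δ = (31)² - 4(3)(-3844) = 961 + 46128 = 47089
√Δ = 217
n = [-(31) + √Δ] / (2·3) = (-31 + 217) / 6 = 186 / 6 = 31
(The negative root is discarded since n must be a positive integer.)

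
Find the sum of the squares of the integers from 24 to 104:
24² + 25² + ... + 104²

Use ∑_{k=1}^{n} k² = n(n+1)(2n+1)/6, then subtract the first 23 terms.
∑_{k=1}^{104} k² = 104×105×209/6 = 380380
∑_{k=1}^{23} k² = 23×24×47/6 = 4324
∑_{k=24}^{104} k² = 380380 - 4324 = 376056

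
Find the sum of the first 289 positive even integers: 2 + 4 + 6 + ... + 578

Sum of first n even numbers = n(n+1)
= 289×290
= 83810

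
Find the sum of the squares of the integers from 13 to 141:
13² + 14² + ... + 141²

Use ∑_{k=1}^{n} k² = n(n+1)(2n+1)/6, then subtract the first 12 terms.
∑_{k=1}^{141} k² = 141×142×283/6 = 944371
∑_{k=1}^{12} k² = 12×13×25/6 = 650
∑_{k=13}^{141} k² = 944371 - 650 = 943721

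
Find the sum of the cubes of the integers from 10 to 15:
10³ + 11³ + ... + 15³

Use ∑_{k=1}^{n} k³ = [n(n+1)/2]², then subtract the first 9 terms.
∑_{k=1}^{15} k³ = [15×16/2]² = 120² = 14400
∑_{k=1}^{9} k³ = [9×10/2]² = 45² = 2025
∑_{k=10}^{15} k³ = 14400 - 2025 = 12375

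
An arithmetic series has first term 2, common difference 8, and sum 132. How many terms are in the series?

Using S = n/2 × [2a + (n-1)d]
132 = n/2 × [2(2) + (n-1)(8)]
132 = n/2 × [4 + 8n - 8]
264 = n × [-4 + 8n]
8n² + (-4)n - 264 = 0
Discriminant: Δ = (-4)² - 4(8)(-264) = 16 + 8448 = 8464
√Δ = 92
n = [-(-4) + √Δ] / (2·8) = (4 + 92) / 16 = 96 / 16 = 6
(The negative root is discarded since n must be a positive integer.)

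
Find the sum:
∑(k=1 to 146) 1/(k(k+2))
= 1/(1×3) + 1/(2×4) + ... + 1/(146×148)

Partial fractions: 1/(k(k+2)) = (1/2)[1/k - 1/(k+2)]
Telescoping leaves the first two and last two terms:
= (1/2)[1/1 + 1/2 - 1/147 - 1/148]
= 32339/43512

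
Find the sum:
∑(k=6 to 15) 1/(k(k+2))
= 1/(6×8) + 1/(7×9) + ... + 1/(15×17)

Partial fractions: 1/(k(k+2)) = (1/2)[1/k - 1/(k+2)]
Telescoping leaves the first two and last two terms:
= (1/2)[1/6 + 1/7 - 1/16 - 1/17]
= 1075/11424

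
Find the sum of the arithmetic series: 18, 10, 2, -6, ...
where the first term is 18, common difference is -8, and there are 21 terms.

Sₙ = n/2 × (first + last)
Last term = a + (n-1)d = 18 + (21-1)×(-8) = -142
S_21 = 21/2 × (18 + (-142))
S_21 = 21/2 × (-124) = -1302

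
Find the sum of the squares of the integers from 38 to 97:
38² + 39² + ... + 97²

Use ∑_{k=1}^{n} k² = n(n+1)(2n+1)/6, then subtract the first 37 terms.
∑_{k=1}^{97} k² = 97×98×195/6 = 308945
∑_{k=1}^{37} k² = 37×38×75/6 = 17575
∑_{k=38}^{97} k² = 308945 - 17575 = 291370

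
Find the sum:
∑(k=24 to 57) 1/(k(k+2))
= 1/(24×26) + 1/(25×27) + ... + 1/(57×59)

Partial fractions: 1/(k(k+2)) = (1/2)[1/k - 1/(k+2)]
Telescoping leaves the first two and last two terms:
= (1/2)[1/24 + 1/25 - 1/58 - 1/59]
= 48739/2053200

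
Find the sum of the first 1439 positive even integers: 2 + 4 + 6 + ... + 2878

Sum of first n even numbers = n(n+1)
= 1439×1440
= 2072160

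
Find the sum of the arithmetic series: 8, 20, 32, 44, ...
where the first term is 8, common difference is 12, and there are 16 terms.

Sₙ = n/2 × (first + last)
Last term = a + (n-1)d = 8 + (16-1)×12 = 188
S_16 = 16/2 × (8 + 188)
S_16 = 16/2 × 196 = 1568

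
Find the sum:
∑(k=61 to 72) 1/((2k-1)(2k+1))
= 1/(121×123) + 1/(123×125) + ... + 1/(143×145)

Partial fractions: 1/((2k-1)(2k+1)) = (1/2)[1/(2k-1) - 1/(2k+1)]
The series telescopes:
= (1/2)[1/121 - 1/145]
= 12/17545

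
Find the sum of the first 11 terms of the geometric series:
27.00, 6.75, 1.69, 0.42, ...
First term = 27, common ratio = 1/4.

Sₙ = a(1 - rⁿ) / (1 - r)
S_11 = 27(1 - (1/4)^11) / (1 - (1/4))
S_11 = 27(1 - (1/4194304)) / (3/4)
S_11 = 37748727/1048576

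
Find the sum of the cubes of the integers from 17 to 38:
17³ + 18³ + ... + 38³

Use ∑_{k=1}^{n} k³ = [n(n+1)/2]², then subtract the first 16 terms.
∑_{k=1}^{38} k³ = [38×39/2]² = 741² = 549081
∑_{k=1}^{16} k³ = [16×17/2]² = 136² = 18496
∑_{k=17}^{38} k³ = 549081 - 18496 = 530585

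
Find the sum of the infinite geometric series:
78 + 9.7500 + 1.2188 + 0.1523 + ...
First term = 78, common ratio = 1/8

For |r| < 1, S = a / (1 - r)
S = 78 / (1 - (1/8))
S = 78 / (7/8)
S = 624/7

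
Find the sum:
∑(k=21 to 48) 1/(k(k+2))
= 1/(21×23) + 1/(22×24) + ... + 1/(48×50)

Partial fractions: 1/(k(k+2)) = (1/2)[1/k - 1/(k+2)]
Telescoping leaves the first two and last two terms:
= (1/2)[1/21 + 1/22 - 1/49 - 1/50]
= 2129/80850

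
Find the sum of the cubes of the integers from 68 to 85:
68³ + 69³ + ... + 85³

Use ∑_{k=1}^{n} k³ = [n(n+1)/2]², then subtract the first 67 terms.
∑_{k=1}^{85} k³ = [85×86/2]² = 3655² = 13359025
∑_{k=1}^{67} k³ = [67×68/2]² = 2278² = 5189284
∑_{k=68}^{85} k³ = 13359025 - 5189284 = 8169741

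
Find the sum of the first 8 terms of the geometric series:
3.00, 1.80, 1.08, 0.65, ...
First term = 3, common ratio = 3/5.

Sₙ = a(1 - rⁿ) / (1 - r)
S_8 = 3(1 - (3/5)^8) / (1 - (3/5))
S_8 = 3(1 - (6561/390625)) / (2/5)
S_8 = 576096/78125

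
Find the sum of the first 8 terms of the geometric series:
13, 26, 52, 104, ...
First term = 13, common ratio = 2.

Sₙ = a(1 - rⁿ) / (1 - r)
S_8 = 13(1 - 2^8) / (1 - 2)
S_8 = 13(1 - 256) / (-1)
S_8 = 3315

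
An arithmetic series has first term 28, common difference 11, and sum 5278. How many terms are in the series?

Using S = n/2 × [2a + (n-1)d]
5278 = n/2 × [2(28) + (n-1)(11)]
5278 = n/2 × [56 + 11n - 11]
10556 = n × [45 + 11n]
11n² + (45)n - 10556 = 0
Discriminant: Δ = (45)² - 4(11)(-10556) = 2025 + 464464 = 466489
√Δ = 683
n = [-(45) + √Δ] / (2·11) = (-45 + 683) / 22 = 638 / 22 = 29
(The negative root is discarded since n must be a positive integer.)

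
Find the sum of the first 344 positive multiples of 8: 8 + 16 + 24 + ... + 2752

Factor out 8: = 8(1 + 2 + ... + 344) = 8 × n(n+1)/2
= 8 × 344×345/2
= 8 × 59340
= 474720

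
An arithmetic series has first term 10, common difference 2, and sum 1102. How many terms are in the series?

Using S = n/2 × [2a + (n-1)d]
1102 = n/2 × [2(10) + (n-1)(2)]
1102 = n/2 × [20 + 2n - 2]
2204 = n × [18 + 2n]
2n² + (18)n - 2204 = 0
Discriminant: Δ = (18)² - 4(2)(-2204) = 324 + 17632 = 17956
√Δ = 134
n = [-(18) + √Δ] / (2·2) = (-18 + 134) / 4 = 116 / 4 = 29
(The negative root is discarded since n must be a positive integer.)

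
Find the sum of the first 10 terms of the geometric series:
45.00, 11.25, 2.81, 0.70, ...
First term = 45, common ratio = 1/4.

Sₙ = a(1 - rⁿ) / (1 - r)
S_10 = 45(1 - (1/4)^10) / (1 - (1/4))
S_10 = 45(1 - (1/1048576)) / (3/4)
S_10 = 15728625/262144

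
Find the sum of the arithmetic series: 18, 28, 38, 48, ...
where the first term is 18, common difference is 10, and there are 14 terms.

Sₙ = n/2 × (first + last)
Last term = a + (n-1)d = 18 + (14-1)×10 = 148
S_14 = 14/2 × (18 + 148)
S_14 = 14/2 × 166 = 1162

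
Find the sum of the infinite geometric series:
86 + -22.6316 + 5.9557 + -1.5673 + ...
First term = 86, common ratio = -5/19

For |r| < 1, S = a / (1 - r)
S = 86 / (1 - (-5/19))
S = 86 / (24/19)
S = 817/12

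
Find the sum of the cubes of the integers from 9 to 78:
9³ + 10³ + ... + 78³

Use ∑_{k=1}^{n} k³ = [n(n+1)/2]², then subtract the first 8 terms.
∑_{k=1}^{78} k³ = [78×79/2]² = 3081² = 9492561
∑_{k=1}^{8} k³ = [8×9/2]² = 36² = 1296
∑_{k=9}^{78} k³ = 9492561 - 1296 = 9491265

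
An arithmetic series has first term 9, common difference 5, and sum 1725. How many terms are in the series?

Using S = n/2 × [2a + (n-1)d]
1725 = n/2 × [2(9) + (n-1)(5)]
1725 = n/2 × [18 + 5n - 5]
3450 = n × [13 + 5n]
5n² + (13)n - 3450 = 0
Discriminant: Δ = (13)² - 4(5)(-3450) = 169 + 69000 = 69169
√Δ = 263
n = [-(13) + √Δ] / (2·5) = (-13 + 263) / 10 = 250 / 10 = 25
(The negative root is discarded since n must be a positive integer.)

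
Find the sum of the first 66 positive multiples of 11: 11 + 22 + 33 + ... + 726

Factor out 11: = 11(1 + 2 + ... + 66) = 11 × n(n+1)/2
= 11 × 66×67/2
= 11 × 2211
= 24321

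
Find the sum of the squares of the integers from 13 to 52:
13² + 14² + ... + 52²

Use ∑_{k=1}^{n} k² = n(n+1)(2n+1)/6, then subtract the first 12 terms.
∑_{k=1}^{52} k² = 52×53×105/6 = 48230
∑_{k=1}^{12} k² = 12×13×25/6 = 650
∑_{k=13}^{52} k² = 48230 - 650 = 47580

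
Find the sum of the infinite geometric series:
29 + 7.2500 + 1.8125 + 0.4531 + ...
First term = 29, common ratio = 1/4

For |r| < 1, S = a / (1 - r)
S = 29 / (1 - (1/4))
S = 29 / (3/4)
S = 116/3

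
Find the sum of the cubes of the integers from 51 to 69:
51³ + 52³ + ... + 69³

Use ∑_{k=1}^{n} k³ = [n(n+1)/2]², then subtract the first 50 terms.
∑_{k=1}^{69} k³ = [69×70/2]² = 2415² = 5832225
∑_{k=1}^{50} k³ = [50×51/2]² = 1275² = 1625625
∑_{k=51}^{69} k³ = 5832225 - 1625625 = 4206600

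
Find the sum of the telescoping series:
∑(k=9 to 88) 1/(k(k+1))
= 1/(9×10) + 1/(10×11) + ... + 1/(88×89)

Partial fractions: 1/(k(k+1)) = 1/k - 1/(k+1)
The series telescopes:
= (1/9 - 1/10) + (1/10 - 1/11) + ... + (1/88 - 1/89)
= 1/9 - 1/89
= 80/801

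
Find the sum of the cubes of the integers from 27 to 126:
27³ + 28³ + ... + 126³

Use ∑_{k=1}^{n} k³ = [n(n+1)/2]², then subtract the first 26 terms.
∑_{k=1}^{126} k³ = [126×127/2]² = 8001² = 64016001
∑_{k=1}^{26} k³ = [26×27/2]² = 351² = 123201
∑_{k=27}^{126} k³ = 64016001 - 123201 = 63892800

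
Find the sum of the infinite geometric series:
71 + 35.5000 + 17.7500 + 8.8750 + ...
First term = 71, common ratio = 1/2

For |r| < 1, S = a / (1 - r)
S = 71 / (1 - (1/2))
S = 71 / (1/2)
S = 142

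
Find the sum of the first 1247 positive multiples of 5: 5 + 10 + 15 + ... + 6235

Factor out 5: = 5(1 + 2 + ... + 1247) = 5 × n(n+1)/2
= 5 × 1247×1248/2
= 5 × 778128
= 3890640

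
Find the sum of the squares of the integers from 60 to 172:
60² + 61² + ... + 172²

Use ∑_{k=1}^{n} k² = n(n+1)(2n+1)/6, then subtract the first 59 terms.
∑_{k=1}^{172} k² = 172×173×345/6 = 1710970
∑_{k=1}^{59} k² = 59×60×119/6 = 70210
∑_{k=60}^{172} k² = 1710970 - 70210 = 1640760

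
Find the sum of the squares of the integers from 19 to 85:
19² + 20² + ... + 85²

Use ∑_{k=1}^{n} k² = n(n+1)(2n+1)/6, then subtract the first 18 terms.
∑_{k=1}^{85} k² = 85×86×171/6 = 208335
∑_{k=1}^{18} k² = 18×19×37/6 = 2109
∑_{k=19}^{85} k² = 208335 - 2109 = 206226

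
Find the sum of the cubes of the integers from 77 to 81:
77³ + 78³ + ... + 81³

Use ∑_{k=1}^{n} k³ = [n(n+1)/2]², then subtract the first 76 terms.
∑_{k=1}^{81} k³ = [81×82/2]² = 3321² = 11029041
∑_{k=1}^{76} k³ = [76×77/2]² = 2926² = 8561476
∑_{k=77}^{81} k³ = 11029041 - 8561476 = 2467565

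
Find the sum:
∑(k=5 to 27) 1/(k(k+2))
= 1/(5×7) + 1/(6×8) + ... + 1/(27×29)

Partial fractions: 1/(k(k+2)) = (1/2)[1/k - 1/(k+2)]
Telescoping leaves the first two and last two terms:
= (1/2)[1/5 + 1/6 - 1/28 - 1/29]
= 3611/24360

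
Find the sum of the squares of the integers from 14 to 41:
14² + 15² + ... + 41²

Use ∑_{k=1}^{n} k² = n(n+1)(2n+1)/6, then subtract the first 13 terms.
∑_{k=1}^{41} k² = 41×42×83/6 = 23821
∑_{k=1}^{13} k² = 13×14×27/6 = 819
∑_{k=14}^{41} k² = 23821 - 819 = 23002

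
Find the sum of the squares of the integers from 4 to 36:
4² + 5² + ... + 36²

Use ∑_{k=1}^{n} k² = n(n+1)(2n+1)/6, then subtract the first 3 terms.
∑_{k=1}^{36} k² = 36×37×73/6 = 16206
∑_{k=1}^{3} k² = 3×4×7/6 = 14
∑_{k=4}^{36} k² = 16206 - 14 = 16192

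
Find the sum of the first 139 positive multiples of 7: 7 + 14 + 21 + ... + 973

Factor out 7: = 7(1 + 2 + ... + 139) = 7 × n(n+1)/2
= 7 × 139×140/2
= 7 × 9730
= 68110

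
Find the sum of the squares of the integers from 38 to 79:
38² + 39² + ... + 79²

Use ∑_{k=1}^{n} k² = n(n+1)(2n+1)/6, then subtract the first 37 terms.
∑_{k=1}^{79} k² = 79×80×159/6 = 167480
∑_{k=1}^{37} k² = 37×38×75/6 = 17575
∑_{k=38}^{79} k² = 167480 - 17575 = 149905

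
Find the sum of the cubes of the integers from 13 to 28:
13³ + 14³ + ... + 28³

Use ∑_{k=1}^{n} k³ = [n(n+1)/2]², then subtract the first 12 terms.
∑_{k=1}^{28} k³ = [28×29/2]² = 406² = 164836
∑_{k=1}^{12} k³ = [12×13/2]² = 78² = 6084
∑_{k=13}^{28} k³ = 164836 - 6084 = 158752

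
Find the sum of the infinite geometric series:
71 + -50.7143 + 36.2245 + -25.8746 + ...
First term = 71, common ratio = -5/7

For |r| < 1, S = a / (1 - r)
S = 71 / (1 - (-5/7))
S = 71 / (12/7)
S = 497/12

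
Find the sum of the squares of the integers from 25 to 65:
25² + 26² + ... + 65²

Use ∑_{k=1}^{n} k² = n(n+1)(2n+1)/6, then subtract the first 24 terms.
∑_{k=1}^{65} k² = 65×66×131/6 = 93665
∑_{k=1}^{24} k² = 24×25×49/6 = 4900
∑_{k=25}^{65} k² = 93665 - 4900 = 88765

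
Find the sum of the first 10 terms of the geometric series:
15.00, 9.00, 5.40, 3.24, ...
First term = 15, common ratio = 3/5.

Sₙ = a(1 - rⁿ) / (1 - r)
S_10 = 15(1 - (3/5)^10) / (1 - (3/5))
S_10 = 15(1 - (59049/9765625)) / (2/5)
S_10 = 14559864/390625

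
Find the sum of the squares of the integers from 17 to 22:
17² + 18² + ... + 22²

Use ∑_{k=1}^{n} k² = n(n+1)(2n+1)/6, then subtract the first 16 terms.
∑_{k=1}^{22} k² = 22×23×45/6 = 3795
∑_{k=1}^{16} k² = 16×17×33/6 = 1496
∑_{k=17}^{22} k² = 3795 - 1496 = 2299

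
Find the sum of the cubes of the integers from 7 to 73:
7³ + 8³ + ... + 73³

Use ∑_{k=1}^{n} k³ = [n(n+1)/2]², then subtract the first 6 terms.
∑_{k=1}^{73} k³ = [73×74/2]² = 2701² = 7295401
∑_{k=1}^{6} k³ = [6×7/2]² = 21² = 441
∑_{k=7}^{73} k³ = 7295401 - 441 = 7294960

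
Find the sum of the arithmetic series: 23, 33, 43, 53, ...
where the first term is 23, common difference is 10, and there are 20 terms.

Sₙ = n/2 × (first + last)
Last term = a + (n-1)d = 23 + (20-1)×10 = 213
S_20 = 20/2 × (23 + 213)
S_20 = 20/2 × 236 = 2360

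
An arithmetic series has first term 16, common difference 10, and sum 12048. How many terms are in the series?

Using S = n/2 × [2a + (n-1)d]
12048 = n/2 × [2(16) + (n-1)(10)]
12048 = n/2 × [32 + 10n - 10]
24096 = n × [22 + 10n]
10n² + (22)n - 24096 = 0
Discriminant: Δ = (22)² - 4(10)(-24096) = 484 + 963840 = 964324
√Δ = 982
n = [-(22) + √Δ] / (2·10) = (-22 + 982) / 20 = 960 / 20 = 48
(The negative root is discarded since n must be a positive integer.)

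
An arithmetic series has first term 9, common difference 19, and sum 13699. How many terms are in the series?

Using S = n/2 × [2a + (n-1)d]
13699 = n/2 × [2(9) + (n-1)(19)]
13699 = n/2 × [18 + 19n - 19]
27398 = n × [-1 + 19n]
19n² + (-1)n - 27398 = 0
Discriminant: Δ = (-1)² - 4(19)(-27398) = 1 + 2082248 = 2082249
√Δ = 1443
n = [-(-1) + √Δ] / (2·19) = (1 + 1443) / 38 = 1444 / 38 = 38
(The negative root is discarded since n must be a positive integer.)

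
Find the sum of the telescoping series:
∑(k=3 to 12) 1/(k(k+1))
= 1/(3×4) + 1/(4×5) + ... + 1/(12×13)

Partial fractions: 1/(k(k+1)) = 1/k - 1/(k+1)
The series telescopes:
= (1/3 - 1/4) + (1/4 - 1/5) + ... + (1/12 - 1/13)
= 1/3 - 1/13
= 10/39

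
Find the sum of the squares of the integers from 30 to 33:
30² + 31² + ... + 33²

Use ∑_{k=1}^{n} k² = n(n+1)(2n+1)/6, then subtract the first 29 terms.
∑_{k=1}^{33} k² = 33×34×67/6 = 12529
∑_{k=1}^{29} k² = 29×30×59/6 = 8555
∑_{k=30}^{33} k² = 12529 - 8555 = 3974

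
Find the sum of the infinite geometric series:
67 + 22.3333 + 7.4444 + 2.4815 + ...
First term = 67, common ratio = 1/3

For |r| < 1, S = a / (1 - r)
S = 67 / (1 - (1/3))
S = 67 / (2/3)
S = 201/2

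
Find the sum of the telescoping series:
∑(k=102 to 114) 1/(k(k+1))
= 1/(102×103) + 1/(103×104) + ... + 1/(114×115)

Partial fractions: 1/(k(k+1)) = 1/k - 1/(k+1)
The series telescopes:
= (1/102 - 1/103) + (1/103 - 1/104) + ... + (1/114 - 1/115)
= 1/102 - 1/115
= 13/11730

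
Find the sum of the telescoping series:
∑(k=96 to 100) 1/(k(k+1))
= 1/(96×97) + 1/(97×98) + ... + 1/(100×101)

Partial fractions: 1/(k(k+1)) = 1/k - 1/(k+1)
The series telescopes:
= (1/96 - 1/97) + (1/97 - 1/98) + ... + (1/100 - 1/101)
= 1/96 - 1/101
= 5/9696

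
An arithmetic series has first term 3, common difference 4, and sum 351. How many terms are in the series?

Using S = n/2 × [2a + (n-1)d]
351 = n/2 × [2(3) + (n-1)(4)]
351 = n/2 × [6 + 4n - 4]
702 = n × [2 + 4n]
4n² + (2)n - 702 = 0
Discriminant: Δ = (2)² - 4(4)(-702) = 4 + 11232 = 11236
√Δ = 106
n = [-(2) + √Δ] / (2·4) = (-2 + 106) / 8 = 104 / 8 = 13
(The negative root is discarded since n must be a positive integer.)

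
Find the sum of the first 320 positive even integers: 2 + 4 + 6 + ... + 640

Sum of first n even numbers = n(n+1)
= 320×321
= 102720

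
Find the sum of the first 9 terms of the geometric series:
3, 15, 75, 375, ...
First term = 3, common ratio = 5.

Sₙ = a(1 - rⁿ) / (1 - r)
S_9 = 3(1 - 5^9) / (1 - 5)
S_9 = 3(1 - 1953125) / (-4)
S_9 = 1464843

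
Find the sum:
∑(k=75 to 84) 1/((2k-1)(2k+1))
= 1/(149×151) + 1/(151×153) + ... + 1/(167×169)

Partial fractions: 1/((2k-1)(2k+1)) = (1/2)[1/(2k-1) - 1/(2k+1)]
The series telescopes:
= (1/2)[1/149 - 1/169]
= 10/25181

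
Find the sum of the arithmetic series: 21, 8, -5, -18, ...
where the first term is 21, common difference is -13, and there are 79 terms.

Sₙ = n/2 × (first + last)
Last term = a + (n-1)d = 21 + (79-1)×(-13) = -993
S_79 = 79/2 × (21 + (-993))
S_79 = 79/2 × (-972) = -38394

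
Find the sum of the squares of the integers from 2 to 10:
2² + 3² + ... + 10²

Use ∑_{k=1}^{n} k² = n(n+1)(2n+1)/6, then subtract the first 1 terms.
∑_{k=1}^{10} k² = 10×11×21/6 = 385
∑_{k=1}^{1} k² = 1×2×3/6 = 1
∑_{k=2}^{10} k² = 385 - 1 = 384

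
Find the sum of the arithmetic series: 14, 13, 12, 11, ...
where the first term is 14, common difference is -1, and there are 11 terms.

Sₙ = n/2 × (first + last)
Last term = a + (n-1)d = 14 + (11-1)×(-1) = 4
S_11 = 11/2 × (14 + 4)
S_11 = 11/2 × 18 = 99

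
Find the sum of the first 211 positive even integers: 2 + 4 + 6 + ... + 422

Sum of first n even numbers = n(n+1)
= 211×212
= 44732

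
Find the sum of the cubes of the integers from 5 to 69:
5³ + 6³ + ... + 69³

Use ∑_{k=1}^{n} k³ = [n(n+1)/2]², then subtract the first 4 terms.
∑_{k=1}^{69} k³ = [69×70/2]² = 2415² = 5832225
∑_{k=1}^{4} k³ = [4×5/2]² = 10² = 100
∑_{k=5}^{69} k³ = 5832225 - 100 = 5832125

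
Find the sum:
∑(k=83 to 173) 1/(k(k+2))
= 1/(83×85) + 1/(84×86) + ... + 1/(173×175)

Partial fractions: 1/(k(k+2)) = (1/2)[1/k - 1/(k+2)]
Telescoping leaves the first two and last two terms:
= (1/2)[1/83 + 1/84 - 1/174 - 1/175]
= 21047/3369800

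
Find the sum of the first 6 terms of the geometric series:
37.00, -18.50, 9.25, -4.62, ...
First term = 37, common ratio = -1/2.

Sₙ = a(1 - rⁿ) / (1 - r)
S_6 = 37(1 - (-1/2)^6) / (1 - (-1/2))
S_6 = 37(1 - (1/64)) / (3/2)
S_6 = 777/32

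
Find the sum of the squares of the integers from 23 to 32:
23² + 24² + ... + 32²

Use ∑_{k=1}^{n} k² = n(n+1)(2n+1)/6, then subtract the first 22 terms.
∑_{k=1}^{32} k² = 32×33×65/6 = 11440
∑_{k=1}^{22} k² = 22×23×45/6 = 3795
∑_{k=23}^{32} k² = 11440 - 3795 = 7645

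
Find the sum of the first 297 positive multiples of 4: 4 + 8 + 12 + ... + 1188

Factor out 4: = 4(1 + 2 + ... + 297) = 4 × n(n+1)/2
= 4 × 297×298/2
= 4 × 44253
= 177012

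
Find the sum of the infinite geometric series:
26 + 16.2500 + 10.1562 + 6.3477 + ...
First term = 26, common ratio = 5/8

For |r| < 1, S = a / (1 - r)
S = 26 / (1 - (5/8))
S = 26 / (3/8)
S = 208/3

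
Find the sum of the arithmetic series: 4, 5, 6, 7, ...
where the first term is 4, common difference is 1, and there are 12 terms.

Sₙ = n/2 × (first + last)
Last term = a + (n-1)d = 4 + (12-1)×1 = 15
S_12 = 12/2 × (4 + 15)
S_12 = 12/2 × 19 = 114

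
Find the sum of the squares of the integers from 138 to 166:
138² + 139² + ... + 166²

Use ∑_{k=1}^{n} k² = n(n+1)(2n+1)/6, then subtract the first 137 terms.
∑_{k=1}^{166} k² = 166×167×333/6 = 1538571
∑_{k=1}^{137} k² = 137×138×275/6 = 866525
∑_{k=138}^{166} k² = 1538571 - 866525 = 672046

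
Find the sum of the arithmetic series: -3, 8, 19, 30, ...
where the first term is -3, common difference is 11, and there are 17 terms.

Sₙ = n/2 × (first + last)
Last term = a + (n-1)d = -3 + (17-1)×11 = 173
S_17 = 17/2 × (-3 + 173)
S_17 = 17/2 × 170 = 1445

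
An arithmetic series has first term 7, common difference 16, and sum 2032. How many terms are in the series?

Using S = n/2 × [2a + (n-1)d]
2032 = n/2 × [2(7) + (n-1)(16)]
2032 = n/2 × [14 + 16n - 16]
4064 = n × [-2 + 16n]
16n² + (-2)n - 4064 = 0
Discriminant: Δ = (-2)² - 4(16)(-4064) = 4 + 260096 = 260100
√Δ = 510
n = [-(-2) + √Δ] / (2·16) = (2 + 510) / 32 = 512 / 32 = 16
(The negative root is discarded since n must be a positive integer.)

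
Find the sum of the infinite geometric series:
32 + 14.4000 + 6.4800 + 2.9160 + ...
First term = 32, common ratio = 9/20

For |r| < 1, S = a / (1 - r)
S = 32 / (1 - (9/20))
S = 32 / (11/20)
S = 640/11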